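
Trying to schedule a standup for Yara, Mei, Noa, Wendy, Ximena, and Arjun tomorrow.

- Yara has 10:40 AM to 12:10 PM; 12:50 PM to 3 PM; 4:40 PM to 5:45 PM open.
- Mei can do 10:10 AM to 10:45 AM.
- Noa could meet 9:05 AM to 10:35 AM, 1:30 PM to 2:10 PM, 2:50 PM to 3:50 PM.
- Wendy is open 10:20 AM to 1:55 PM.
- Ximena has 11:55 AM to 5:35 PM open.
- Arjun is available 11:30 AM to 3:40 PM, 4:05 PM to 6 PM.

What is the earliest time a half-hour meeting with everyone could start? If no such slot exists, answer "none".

none

Yara ∩ Mei: 10:40-10:45.
Yara ∩ Mei ∩ Noa: ∅.
Yara ∩ Mei ∩ Noa ∩ Wendy: ∅.
Yara ∩ Mei ∩ Noa ∩ Wendy ∩ Ximena: ∅.
Yara ∩ Mei ∩ Noa ∩ Wendy ∩ Ximena ∩ Arjun: ∅.
There is no time when everyone is free.
No common window is at least 30 minutes long.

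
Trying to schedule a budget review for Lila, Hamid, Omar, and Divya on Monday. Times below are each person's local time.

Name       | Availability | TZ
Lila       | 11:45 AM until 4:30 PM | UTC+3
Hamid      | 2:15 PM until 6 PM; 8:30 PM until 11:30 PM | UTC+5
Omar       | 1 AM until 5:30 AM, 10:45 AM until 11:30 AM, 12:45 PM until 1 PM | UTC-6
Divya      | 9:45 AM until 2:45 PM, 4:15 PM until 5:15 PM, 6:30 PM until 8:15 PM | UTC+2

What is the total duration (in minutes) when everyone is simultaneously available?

Lila in UTC: 08:45-13:30 (subtract 3h to convert from UTC+3).
Hamid in UTC: 09:15-13:00, 15:30-18:30 (subtract 5h to convert from UTC+5).
Omar in UTC: 07:00-11:30, 16:45-17:30, 18:45-19:00 (add 6h to convert from UTC-6).
Divya in UTC: 07:45-12:45, 14:15-15:15, 16:30-18:15 (subtract 2h to convert from UTC+2).
Lila ∩ Hamid: 09:15-13:00.
Lila ∩ Hamid ∩ Omar: 09:15-11:30.
Lila ∩ Hamid ∩ Omar ∩ Divya: 09:15-11:30.
That's a single block of 135 minutes.

135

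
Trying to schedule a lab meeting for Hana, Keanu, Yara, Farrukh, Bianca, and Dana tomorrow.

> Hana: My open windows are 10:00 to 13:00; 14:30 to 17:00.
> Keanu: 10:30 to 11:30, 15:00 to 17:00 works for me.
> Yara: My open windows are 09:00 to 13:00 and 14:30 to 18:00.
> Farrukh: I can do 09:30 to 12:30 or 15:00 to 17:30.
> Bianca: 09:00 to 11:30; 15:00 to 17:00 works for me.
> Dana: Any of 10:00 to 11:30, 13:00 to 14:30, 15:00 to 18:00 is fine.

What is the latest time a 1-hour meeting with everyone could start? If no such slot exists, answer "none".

16:00

Hana ∩ Keanu: 10:30-11:30, 15:00-17:00.
Hana ∩ Keanu ∩ Yara: 10:30-11:30, 15:00-17:00.
Hana ∩ Keanu ∩ Yara ∩ Farrukh: 10:30-11:30, 15:00-17:00.
Hana ∩ Keanu ∩ Yara ∩ Farrukh ∩ Bianca: 10:30-11:30, 15:00-17:00.
Hana ∩ Keanu ∩ Yara ∩ Farrukh ∩ Bianca ∩ Dana: 10:30-11:30, 15:00-17:00.
So the common availability across everyone is 10:30-11:30, 15:00-17:00.
The last common window of at least 60 minutes is 15:00-17:00; a 60-minute meeting can start as late as 16:00 and still end by 17:00.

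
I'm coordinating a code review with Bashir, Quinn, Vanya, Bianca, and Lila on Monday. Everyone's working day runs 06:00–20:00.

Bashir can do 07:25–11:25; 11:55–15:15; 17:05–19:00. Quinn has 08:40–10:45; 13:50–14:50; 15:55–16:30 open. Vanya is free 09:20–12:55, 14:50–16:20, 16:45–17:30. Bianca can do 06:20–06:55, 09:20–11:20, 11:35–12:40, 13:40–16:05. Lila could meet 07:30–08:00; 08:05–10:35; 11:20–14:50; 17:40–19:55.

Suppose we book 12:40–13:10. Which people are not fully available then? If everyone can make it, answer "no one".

Bianca, Quinn, Vanya

Bashir: free for 12:40-13:10. Quinn: not fully free for 12:40-13:10. Vanya: not fully free for 12:40-13:10. Bianca: not fully free for 12:40-13:10. Lila: free for 12:40-13:10.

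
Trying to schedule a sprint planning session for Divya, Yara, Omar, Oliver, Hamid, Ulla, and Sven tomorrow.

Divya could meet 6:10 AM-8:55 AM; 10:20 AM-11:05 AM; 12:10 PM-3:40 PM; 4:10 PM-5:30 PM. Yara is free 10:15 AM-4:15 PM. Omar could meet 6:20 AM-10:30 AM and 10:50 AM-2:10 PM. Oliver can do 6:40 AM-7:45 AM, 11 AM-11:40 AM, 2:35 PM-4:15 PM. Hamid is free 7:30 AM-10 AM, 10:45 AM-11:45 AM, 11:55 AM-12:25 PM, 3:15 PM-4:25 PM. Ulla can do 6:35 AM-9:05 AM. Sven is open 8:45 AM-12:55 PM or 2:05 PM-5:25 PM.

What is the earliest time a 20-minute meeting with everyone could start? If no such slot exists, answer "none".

Divya ∩ Yara: 10:20-11:05, 12:10-15:40, 16:10-16:15.
Divya ∩ Yara ∩ Omar: 10:20-10:30, 10:50-11:05, 12:10-14:10.
Divya ∩ Yara ∩ Omar ∩ Oliver: 11:00-11:05.
Divya ∩ Yara ∩ Omar ∩ Oliver ∩ Hamid: 11:00-11:05.
Divya ∩ Yara ∩ Omar ∩ Oliver ∩ Hamid ∩ Ulla: ∅.
Divya ∩ Yara ∩ Omar ∩ Oliver ∩ Hamid ∩ Ulla ∩ Sven: ∅.
There is no time when everyone is free.
No common window is at least 20 minutes long.

none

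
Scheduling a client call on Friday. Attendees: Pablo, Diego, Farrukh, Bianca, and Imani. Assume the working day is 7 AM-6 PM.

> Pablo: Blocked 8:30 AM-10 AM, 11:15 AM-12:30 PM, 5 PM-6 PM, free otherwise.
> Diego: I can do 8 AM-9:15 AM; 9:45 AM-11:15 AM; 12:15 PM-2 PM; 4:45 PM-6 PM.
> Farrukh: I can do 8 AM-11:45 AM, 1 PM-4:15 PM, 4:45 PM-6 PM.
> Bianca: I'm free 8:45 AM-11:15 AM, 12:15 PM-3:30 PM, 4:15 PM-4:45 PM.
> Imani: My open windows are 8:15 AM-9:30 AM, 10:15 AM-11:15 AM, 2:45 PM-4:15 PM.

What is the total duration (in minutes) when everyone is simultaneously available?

60

Pablo free: 07:00-08:30, 10:00-11:15, 12:30-17:00 (invert busy blocks within the working day).
Diego free: 08:00-09:15, 09:45-11:15, 12:15-14:00, 16:45-18:00.
Farrukh free: 08:00-11:45, 13:00-16:15, 16:45-18:00.
Bianca free: 08:45-11:15, 12:15-15:30, 16:15-16:45.
Imani free: 08:15-09:30, 10:15-11:15, 14:45-16:15.
Pablo ∩ Diego: 08:00-08:30, 10:00-11:15, 12:30-14:00, 16:45-17:00.
Pablo ∩ Diego ∩ Farrukh: 08:00-08:30, 10:00-11:15, 13:00-14:00, 16:45-17:00.
Pablo ∩ Diego ∩ Farrukh ∩ Bianca: 10:00-11:15, 13:00-14:00.
Pablo ∩ Diego ∩ Farrukh ∩ Bianca ∩ Imani: 10:15-11:15.
That's a single block of 60 minutes.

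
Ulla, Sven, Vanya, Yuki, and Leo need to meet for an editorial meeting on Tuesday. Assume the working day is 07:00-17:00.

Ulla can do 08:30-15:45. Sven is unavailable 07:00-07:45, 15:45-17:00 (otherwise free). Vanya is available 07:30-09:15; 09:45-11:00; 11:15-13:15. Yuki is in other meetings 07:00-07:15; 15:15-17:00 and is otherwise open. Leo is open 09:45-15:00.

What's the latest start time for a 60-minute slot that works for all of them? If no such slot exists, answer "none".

Ulla free: 08:30-15:45.
Sven free: 07:45-15:45 (invert busy blocks within the working day).
Vanya free: 07:30-09:15, 09:45-11:00, 11:15-13:15.
Yuki free: 07:15-15:15 (invert busy blocks within the working day).
Leo free: 09:45-15:00.
Ulla ∩ Sven: 08:30-15:45.
Ulla ∩ Sven ∩ Vanya: 08:30-09:15, 09:45-11:00, 11:15-13:15.
Ulla ∩ Sven ∩ Vanya ∩ Yuki: 08:30-09:15, 09:45-11:00, 11:15-13:15.
Ulla ∩ Sven ∩ Vanya ∩ Yuki ∩ Leo: 09:45-11:00, 11:15-13:15.
The last common window of at least 60 minutes is 11:15-13:15; a 60-minute meeting can start as late as 12:15 and still end by 13:15.

12:15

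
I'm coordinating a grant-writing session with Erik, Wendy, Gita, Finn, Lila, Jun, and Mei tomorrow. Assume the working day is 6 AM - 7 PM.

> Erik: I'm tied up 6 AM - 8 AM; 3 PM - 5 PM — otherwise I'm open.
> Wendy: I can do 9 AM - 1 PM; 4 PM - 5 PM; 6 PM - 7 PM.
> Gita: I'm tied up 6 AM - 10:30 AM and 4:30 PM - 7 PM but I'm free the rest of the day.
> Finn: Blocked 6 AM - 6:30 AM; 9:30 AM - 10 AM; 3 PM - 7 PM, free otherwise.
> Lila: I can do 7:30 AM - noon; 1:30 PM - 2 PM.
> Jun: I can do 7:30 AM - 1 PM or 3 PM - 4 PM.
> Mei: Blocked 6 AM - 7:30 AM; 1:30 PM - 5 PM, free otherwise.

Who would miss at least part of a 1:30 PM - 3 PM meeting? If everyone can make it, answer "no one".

Jun, Lila, Mei, Wendy

Erik free: 08:00-15:00, 17:00-19:00 (invert busy blocks within the working day).
Wendy free: 09:00-13:00, 16:00-17:00, 18:00-19:00.
Gita free: 10:30-16:30 (invert busy blocks within the working day).
Finn free: 06:30-09:30, 10:00-15:00 (invert busy blocks within the working day).
Lila free: 07:30-12:00, 13:30-14:00.
Jun free: 07:30-13:00, 15:00-16:00.
Mei free: 07:30-13:30, 17:00-19:00 (invert busy blocks within the working day).
Erik: free for 13:30-15:00. Wendy: not fully free for 13:30-15:00. Gita: free for 13:30-15:00. Finn: free for 13:30-15:00. Lila: not fully free for 13:30-15:00. Jun: not fully free for 13:30-15:00. Mei: not fully free for 13:30-15:00.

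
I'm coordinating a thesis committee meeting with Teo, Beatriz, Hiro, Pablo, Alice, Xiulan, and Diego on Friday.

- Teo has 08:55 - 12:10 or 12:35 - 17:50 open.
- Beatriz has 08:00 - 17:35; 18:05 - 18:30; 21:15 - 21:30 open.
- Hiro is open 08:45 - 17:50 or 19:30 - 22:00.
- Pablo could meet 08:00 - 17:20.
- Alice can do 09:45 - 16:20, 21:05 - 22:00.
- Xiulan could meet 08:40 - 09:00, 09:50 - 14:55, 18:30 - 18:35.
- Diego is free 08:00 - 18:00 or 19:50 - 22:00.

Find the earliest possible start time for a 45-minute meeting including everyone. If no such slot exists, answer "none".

09:50

Teo ∩ Beatriz: 08:55-12:10, 12:35-17:35.
Teo ∩ Beatriz ∩ Hiro: 08:55-12:10, 12:35-17:35.
Teo ∩ Beatriz ∩ Hiro ∩ Pablo: 08:55-12:10, 12:35-17:20.
Teo ∩ Beatriz ∩ Hiro ∩ Pablo ∩ Alice: 09:45-12:10, 12:35-16:20.
Teo ∩ Beatriz ∩ Hiro ∩ Pablo ∩ Alice ∩ Xiulan: 09:50-12:10, 12:35-14:55.
Teo ∩ Beatriz ∩ Hiro ∩ Pablo ∩ Alice ∩ Xiulan ∩ Diego: 09:50-12:10, 12:35-14:55.
Those are the intersection windows.
The first common window of at least 45 minutes is 09:50-12:10, so the earliest start is 09:50.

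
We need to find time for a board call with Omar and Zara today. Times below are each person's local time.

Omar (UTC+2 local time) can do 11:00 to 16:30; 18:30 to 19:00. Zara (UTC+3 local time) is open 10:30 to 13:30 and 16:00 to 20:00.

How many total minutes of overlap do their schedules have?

Omar in UTC: 09:00-14:30, 16:30-17:00 (subtract 2h to convert from UTC+2).
Zara in UTC: 07:30-10:30, 13:00-17:00 (subtract 3h to convert from UTC+3).
Omar ∩ Zara: 09:00-10:30, 13:00-14:30, 16:30-17:00.
Summing the common windows: 90 + 90 + 30 = 210 minutes.

210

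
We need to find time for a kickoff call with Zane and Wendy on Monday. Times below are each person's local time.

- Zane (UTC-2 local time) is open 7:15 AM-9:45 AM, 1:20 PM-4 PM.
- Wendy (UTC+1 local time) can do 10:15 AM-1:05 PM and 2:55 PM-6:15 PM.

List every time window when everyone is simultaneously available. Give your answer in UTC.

Zane in UTC: 09:15-11:45, 15:20-18:00 (add 2h to convert from UTC-2).
Wendy in UTC: 09:15-12:05, 13:55-17:15 (subtract 1h to convert from UTC+1).
Zane ∩ Wendy: 09:15-11:45, 15:20-17:15.

09:15-11:45, 15:20-17:15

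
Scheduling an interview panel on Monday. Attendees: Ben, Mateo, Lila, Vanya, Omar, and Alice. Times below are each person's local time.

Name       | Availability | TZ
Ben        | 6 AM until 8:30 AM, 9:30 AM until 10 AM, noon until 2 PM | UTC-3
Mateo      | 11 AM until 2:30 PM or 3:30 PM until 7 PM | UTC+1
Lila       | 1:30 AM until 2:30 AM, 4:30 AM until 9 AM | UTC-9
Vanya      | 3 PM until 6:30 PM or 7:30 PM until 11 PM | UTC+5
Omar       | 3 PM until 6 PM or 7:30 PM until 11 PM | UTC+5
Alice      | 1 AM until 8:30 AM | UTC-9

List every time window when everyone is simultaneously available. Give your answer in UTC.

Ben in UTC: 09:00-11:30, 12:30-13:00, 15:00-17:00 (add 3h to convert from UTC-3).
Mateo in UTC: 10:00-13:30, 14:30-18:00 (subtract 1h to convert from UTC+1).
Lila in UTC: 10:30-11:30, 13:30-18:00 (add 9h to convert from UTC-9).
Vanya in UTC: 10:00-13:30, 14:30-18:00 (subtract 5h to convert from UTC+5).
Omar in UTC: 10:00-13:00, 14:30-18:00 (subtract 5h to convert from UTC+5).
Alice in UTC: 10:00-17:30 (add 9h to convert from UTC-9).
Ben ∩ Mateo: 10:00-11:30, 12:30-13:00, 15:00-17:00.
Ben ∩ Mateo ∩ Lila: 10:30-11:30, 15:00-17:00.
Ben ∩ Mateo ∩ Lila ∩ Vanya: 10:30-11:30, 15:00-17:00.
Ben ∩ Mateo ∩ Lila ∩ Vanya ∩ Omar: 10:30-11:30, 15:00-17:00.
Ben ∩ Mateo ∩ Lila ∩ Vanya ∩ Omar ∩ Alice: 10:30-11:30, 15:00-17:00.
So the common availability across everyone is 10:30-11:30, 15:00-17:00.

10:30-11:30, 15:00-17:00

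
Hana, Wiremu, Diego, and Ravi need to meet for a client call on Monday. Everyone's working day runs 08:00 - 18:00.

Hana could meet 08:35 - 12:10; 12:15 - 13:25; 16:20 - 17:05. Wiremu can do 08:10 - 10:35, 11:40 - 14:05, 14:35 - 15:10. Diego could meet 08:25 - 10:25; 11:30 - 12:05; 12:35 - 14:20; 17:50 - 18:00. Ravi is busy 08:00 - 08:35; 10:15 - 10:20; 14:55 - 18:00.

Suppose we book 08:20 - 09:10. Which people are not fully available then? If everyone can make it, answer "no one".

Diego, Hana, Ravi

Hana free: 08:35-12:10, 12:15-13:25, 16:20-17:05.
Wiremu free: 08:10-10:35, 11:40-14:05, 14:35-15:10.
Diego free: 08:25-10:25, 11:30-12:05, 12:35-14:20, 17:50-18:00.
Ravi free: 08:35-10:15, 10:20-14:55 (invert busy blocks within the working day).
Hana: not fully free for 08:20-09:10. Wiremu: free for 08:20-09:10. Diego: not fully free for 08:20-09:10. Ravi: not fully free for 08:20-09:10.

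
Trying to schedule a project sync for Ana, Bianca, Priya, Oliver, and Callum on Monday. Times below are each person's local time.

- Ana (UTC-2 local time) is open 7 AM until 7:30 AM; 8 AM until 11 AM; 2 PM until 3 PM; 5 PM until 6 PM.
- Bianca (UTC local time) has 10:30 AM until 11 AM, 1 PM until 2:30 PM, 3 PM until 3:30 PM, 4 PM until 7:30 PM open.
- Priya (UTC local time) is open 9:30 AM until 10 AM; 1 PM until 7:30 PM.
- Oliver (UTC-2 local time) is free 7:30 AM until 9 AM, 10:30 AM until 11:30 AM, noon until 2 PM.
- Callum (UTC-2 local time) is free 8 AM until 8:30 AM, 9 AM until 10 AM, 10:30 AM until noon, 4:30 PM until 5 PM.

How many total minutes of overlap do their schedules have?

0

Ana in UTC: 09:00-09:30, 10:00-13:00, 16:00-17:00, 19:00-20:00 (add 2h to convert from UTC-2).
Bianca in UTC: 10:30-11:00, 13:00-14:30, 15:00-15:30, 16:00-19:30.
Priya in UTC: 09:30-10:00, 13:00-19:30.
Oliver in UTC: 09:30-11:00, 12:30-13:30, 14:00-16:00 (add 2h to convert from UTC-2).
Callum in UTC: 10:00-10:30, 11:00-12:00, 12:30-14:00, 18:30-19:00 (add 2h to convert from UTC-2).
Ana ∩ Bianca: 10:30-11:00, 16:00-17:00, 19:00-19:30.
Ana ∩ Bianca ∩ Priya: 16:00-17:00, 19:00-19:30.
Ana ∩ Bianca ∩ Priya ∩ Oliver: ∅.
Ana ∩ Bianca ∩ Priya ∩ Oliver ∩ Callum: ∅.
There is no time when everyone is free.
There is no common window, so the total is 0 minutes.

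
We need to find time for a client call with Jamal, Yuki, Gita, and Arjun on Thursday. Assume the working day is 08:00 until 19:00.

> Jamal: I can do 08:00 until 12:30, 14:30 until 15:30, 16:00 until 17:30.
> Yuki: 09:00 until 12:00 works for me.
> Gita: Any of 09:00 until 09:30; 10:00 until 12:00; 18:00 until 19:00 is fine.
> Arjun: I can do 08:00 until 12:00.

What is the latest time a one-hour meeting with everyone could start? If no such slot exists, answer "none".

Jamal ∩ Yuki: 09:00-12:00.
Jamal ∩ Yuki ∩ Gita: 09:00-09:30, 10:00-12:00.
Jamal ∩ Yuki ∩ Gita ∩ Arjun: 09:00-09:30, 10:00-12:00.
The last common window of at least 60 minutes is 10:00-12:00; a 60-minute meeting can start as late as 11:00 and still end by 12:00.

11:00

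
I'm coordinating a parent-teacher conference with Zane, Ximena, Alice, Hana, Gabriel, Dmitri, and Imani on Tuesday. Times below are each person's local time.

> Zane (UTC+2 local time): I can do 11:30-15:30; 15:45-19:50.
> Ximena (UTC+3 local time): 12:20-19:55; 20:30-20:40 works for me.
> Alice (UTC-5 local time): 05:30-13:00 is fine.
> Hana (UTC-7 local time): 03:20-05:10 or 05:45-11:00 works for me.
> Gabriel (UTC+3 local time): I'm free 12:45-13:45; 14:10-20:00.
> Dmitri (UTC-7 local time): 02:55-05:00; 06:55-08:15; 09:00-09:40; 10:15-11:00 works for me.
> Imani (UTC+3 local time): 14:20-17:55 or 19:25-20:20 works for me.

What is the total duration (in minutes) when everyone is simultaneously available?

115

Zane in UTC: 09:30-13:30, 13:45-17:50 (subtract 2h to convert from UTC+2).
Ximena in UTC: 09:20-16:55, 17:30-17:40 (subtract 3h to convert from UTC+3).
Alice in UTC: 10:30-18:00 (add 5h to convert from UTC-5).
Hana in UTC: 10:20-12:10, 12:45-18:00 (add 7h to convert from UTC-7).
Gabriel in UTC: 09:45-10:45, 11:10-17:00 (subtract 3h to convert from UTC+3).
Dmitri in UTC: 09:55-12:00, 13:55-15:15, 16:00-16:40, 17:15-18:00 (add 7h to convert from UTC-7).
Imani in UTC: 11:20-14:55, 16:25-17:20 (subtract 3h to convert from UTC+3).
Zane ∩ Ximena: 09:30-13:30, 13:45-16:55, 17:30-17:40.
Zane ∩ Ximena ∩ Alice: 10:30-13:30, 13:45-16:55, 17:30-17:40.
Zane ∩ Ximena ∩ Alice ∩ Hana: 10:30-12:10, 12:45-13:30, 13:45-16:55, 17:30-17:40.
Zane ∩ Ximena ∩ Alice ∩ Hana ∩ Gabriel: 10:30-10:45, 11:10-12:10, 12:45-13:30, 13:45-16:55.
Zane ∩ Ximena ∩ Alice ∩ Hana ∩ Gabriel ∩ Dmitri: 10:30-10:45, 11:10-12:00, 13:55-15:15, 16:00-16:40.
Zane ∩ Ximena ∩ Alice ∩ Hana ∩ Gabriel ∩ Dmitri ∩ Imani: 11:20-12:00, 13:55-14:55, 16:25-16:40.
Summing the common windows: 40 + 60 + 15 = 115 minutes.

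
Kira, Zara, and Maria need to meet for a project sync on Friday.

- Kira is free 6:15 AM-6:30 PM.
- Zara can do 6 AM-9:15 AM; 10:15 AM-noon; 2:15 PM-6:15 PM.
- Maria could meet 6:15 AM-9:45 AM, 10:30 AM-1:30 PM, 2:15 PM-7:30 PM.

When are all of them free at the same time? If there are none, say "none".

06:15-09:15, 10:30-12:00, 14:15-18:15

Kira ∩ Zara: 06:15-09:15, 10:15-12:00, 14:15-18:15.
Kira ∩ Zara ∩ Maria: 06:15-09:15, 10:30-12:00, 14:15-18:15.
Those are the intersection windows.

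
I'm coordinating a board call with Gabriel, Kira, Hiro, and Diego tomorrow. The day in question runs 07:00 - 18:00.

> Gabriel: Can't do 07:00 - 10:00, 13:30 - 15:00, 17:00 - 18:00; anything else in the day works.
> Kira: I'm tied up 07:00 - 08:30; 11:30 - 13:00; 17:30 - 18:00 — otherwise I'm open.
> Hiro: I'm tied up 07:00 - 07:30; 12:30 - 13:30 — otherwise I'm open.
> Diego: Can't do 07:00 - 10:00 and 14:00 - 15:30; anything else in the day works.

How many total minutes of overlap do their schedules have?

Gabriel free: 10:00-13:30, 15:00-17:00 (invert busy blocks within the working day).
Kira free: 08:30-11:30, 13:00-17:30 (invert busy blocks within the working day).
Hiro free: 07:30-12:30, 13:30-18:00 (invert busy blocks within the working day).
Diego free: 10:00-14:00, 15:30-18:00 (invert busy blocks within the working day).
Gabriel ∩ Kira: 10:00-11:30, 13:00-13:30, 15:00-17:00.
Gabriel ∩ Kira ∩ Hiro: 10:00-11:30, 15:00-17:00.
Gabriel ∩ Kira ∩ Hiro ∩ Diego: 10:00-11:30, 15:30-17:00.
So the common availability across everyone is 10:00-11:30, 15:30-17:00.
Summing the common windows: 90 + 90 = 180 minutes.

180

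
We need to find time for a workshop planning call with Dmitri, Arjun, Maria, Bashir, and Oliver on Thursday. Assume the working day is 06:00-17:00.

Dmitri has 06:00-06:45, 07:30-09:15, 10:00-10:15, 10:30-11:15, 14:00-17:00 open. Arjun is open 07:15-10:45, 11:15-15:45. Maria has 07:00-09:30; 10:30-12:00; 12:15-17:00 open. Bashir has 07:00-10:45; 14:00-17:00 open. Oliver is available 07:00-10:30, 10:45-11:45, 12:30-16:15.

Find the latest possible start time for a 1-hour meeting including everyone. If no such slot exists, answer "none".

14:45

Dmitri ∩ Arjun: 07:30-09:15, 10:00-10:15, 10:30-10:45, 14:00-15:45.
Dmitri ∩ Arjun ∩ Maria: 07:30-09:15, 10:30-10:45, 14:00-15:45.
Dmitri ∩ Arjun ∩ Maria ∩ Bashir: 07:30-09:15, 10:30-10:45, 14:00-15:45.
Dmitri ∩ Arjun ∩ Maria ∩ Bashir ∩ Oliver: 07:30-09:15, 14:00-15:45.
The last common window of at least 60 minutes is 14:00-15:45; a 60-minute meeting can start as late as 14:45 and still end by 15:45.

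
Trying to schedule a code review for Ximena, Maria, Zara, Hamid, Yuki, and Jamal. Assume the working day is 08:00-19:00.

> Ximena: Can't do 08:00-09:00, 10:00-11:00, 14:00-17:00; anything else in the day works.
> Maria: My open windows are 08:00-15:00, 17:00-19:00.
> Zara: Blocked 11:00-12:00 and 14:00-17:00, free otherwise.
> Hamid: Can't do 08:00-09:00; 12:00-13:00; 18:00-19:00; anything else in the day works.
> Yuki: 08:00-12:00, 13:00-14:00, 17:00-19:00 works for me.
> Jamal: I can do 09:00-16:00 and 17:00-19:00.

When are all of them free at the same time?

09:00-10:00, 13:00-14:00, 17:00-18:00

Ximena free: 09:00-10:00, 11:00-14:00, 17:00-19:00 (invert busy blocks within the working day).
Maria free: 08:00-15:00, 17:00-19:00.
Zara free: 08:00-11:00, 12:00-14:00, 17:00-19:00 (invert busy blocks within the working day).
Hamid free: 09:00-12:00, 13:00-18:00 (invert busy blocks within the working day).
Yuki free: 08:00-12:00, 13:00-14:00, 17:00-19:00.
Jamal free: 09:00-16:00, 17:00-19:00.
Ximena ∩ Maria: 09:00-10:00, 11:00-14:00, 17:00-19:00.
Ximena ∩ Maria ∩ Zara: 09:00-10:00, 12:00-14:00, 17:00-19:00.
Ximena ∩ Maria ∩ Zara ∩ Hamid: 09:00-10:00, 13:00-14:00, 17:00-18:00.
Ximena ∩ Maria ∩ Zara ∩ Hamid ∩ Yuki: 09:00-10:00, 13:00-14:00, 17:00-18:00.
Ximena ∩ Maria ∩ Zara ∩ Hamid ∩ Yuki ∩ Jamal: 09:00-10:00, 13:00-14:00, 17:00-18:00.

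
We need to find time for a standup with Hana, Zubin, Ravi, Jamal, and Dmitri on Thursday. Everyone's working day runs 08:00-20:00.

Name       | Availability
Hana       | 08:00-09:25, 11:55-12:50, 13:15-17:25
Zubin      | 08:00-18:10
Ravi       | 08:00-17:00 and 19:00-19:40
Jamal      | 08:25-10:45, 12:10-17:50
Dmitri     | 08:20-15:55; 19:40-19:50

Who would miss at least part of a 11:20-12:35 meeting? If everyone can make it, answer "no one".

Hana, Jamal

Hana: not fully free for 11:20-12:35. Zubin: free for 11:20-12:35. Ravi: free for 11:20-12:35. Jamal: not fully free for 11:20-12:35. Dmitri: free for 11:20-12:35.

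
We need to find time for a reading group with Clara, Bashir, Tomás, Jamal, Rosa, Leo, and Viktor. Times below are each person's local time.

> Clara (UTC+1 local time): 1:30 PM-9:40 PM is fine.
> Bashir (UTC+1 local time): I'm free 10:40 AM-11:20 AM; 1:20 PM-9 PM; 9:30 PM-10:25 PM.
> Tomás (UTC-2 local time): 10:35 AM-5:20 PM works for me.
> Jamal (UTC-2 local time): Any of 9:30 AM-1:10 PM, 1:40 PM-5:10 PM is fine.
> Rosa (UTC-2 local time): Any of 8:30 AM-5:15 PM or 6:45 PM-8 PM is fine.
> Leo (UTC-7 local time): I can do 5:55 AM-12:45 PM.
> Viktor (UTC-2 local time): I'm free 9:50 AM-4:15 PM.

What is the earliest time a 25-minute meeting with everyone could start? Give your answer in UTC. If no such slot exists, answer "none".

12:55

Clara in UTC: 12:30-20:40 (subtract 1h to convert from UTC+1).
Bashir in UTC: 09:40-10:20, 12:20-20:00, 20:30-21:25 (subtract 1h to convert from UTC+1).
Tomás in UTC: 12:35-19:20 (add 2h to convert from UTC-2).
Jamal in UTC: 11:30-15:10, 15:40-19:10 (add 2h to convert from UTC-2).
Rosa in UTC: 10:30-19:15, 20:45-22:00 (add 2h to convert from UTC-2).
Leo in UTC: 12:55-19:45 (add 7h to convert from UTC-7).
Viktor in UTC: 11:50-18:15 (add 2h to convert from UTC-2).
Clara ∩ Bashir: 12:30-20:00, 20:30-20:40.
Clara ∩ Bashir ∩ Tomás: 12:35-19:20.
Clara ∩ Bashir ∩ Tomás ∩ Jamal: 12:35-15:10, 15:40-19:10.
Clara ∩ Bashir ∩ Tomás ∩ Jamal ∩ Rosa: 12:35-15:10, 15:40-19:10.
Clara ∩ Bashir ∩ Tomás ∩ Jamal ∩ Rosa ∩ Leo: 12:55-15:10, 15:40-19:10.
Clara ∩ Bashir ∩ Tomás ∩ Jamal ∩ Rosa ∩ Leo ∩ Viktor: 12:55-15:10, 15:40-18:15.
The first common window of at least 25 minutes is 12:55-15:10, so the earliest start is 12:55.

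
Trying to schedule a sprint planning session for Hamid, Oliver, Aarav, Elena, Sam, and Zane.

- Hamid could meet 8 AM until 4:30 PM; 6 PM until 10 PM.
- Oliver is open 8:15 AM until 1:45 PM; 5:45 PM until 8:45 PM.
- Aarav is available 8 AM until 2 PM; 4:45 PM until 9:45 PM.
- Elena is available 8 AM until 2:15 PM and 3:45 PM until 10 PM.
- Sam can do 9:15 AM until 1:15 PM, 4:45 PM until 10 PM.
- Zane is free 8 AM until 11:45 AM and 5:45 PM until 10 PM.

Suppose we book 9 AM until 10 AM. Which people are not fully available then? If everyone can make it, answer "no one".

Sam

Hamid: free for 09:00-10:00. Oliver: free for 09:00-10:00. Aarav: free for 09:00-10:00. Elena: free for 09:00-10:00. Sam: not fully free for 09:00-10:00. Zane: free for 09:00-10:00.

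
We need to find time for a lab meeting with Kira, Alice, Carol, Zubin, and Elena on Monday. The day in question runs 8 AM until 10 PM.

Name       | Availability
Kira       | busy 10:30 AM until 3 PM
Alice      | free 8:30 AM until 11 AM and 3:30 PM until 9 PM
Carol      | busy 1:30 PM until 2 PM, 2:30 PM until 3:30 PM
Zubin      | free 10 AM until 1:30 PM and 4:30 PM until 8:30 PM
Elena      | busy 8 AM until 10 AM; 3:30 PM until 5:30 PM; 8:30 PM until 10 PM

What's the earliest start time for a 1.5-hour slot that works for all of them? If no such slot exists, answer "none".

Kira free: 08:00-10:30, 15:00-22:00 (invert busy blocks within the working day).
Alice free: 08:30-11:00, 15:30-21:00.
Carol free: 08:00-13:30, 14:00-14:30, 15:30-22:00 (invert busy blocks within the working day).
Zubin free: 10:00-13:30, 16:30-20:30.
Elena free: 10:00-15:30, 17:30-20:30 (invert busy blocks within the working day).
Kira ∩ Alice: 08:30-10:30, 15:30-21:00.
Kira ∩ Alice ∩ Carol: 08:30-10:30, 15:30-21:00.
Kira ∩ Alice ∩ Carol ∩ Zubin: 10:00-10:30, 16:30-20:30.
Kira ∩ Alice ∩ Carol ∩ Zubin ∩ Elena: 10:00-10:30, 17:30-20:30.
The first common window of at least 90 minutes is 17:30-20:30, so the earliest start is 17:30.

17:30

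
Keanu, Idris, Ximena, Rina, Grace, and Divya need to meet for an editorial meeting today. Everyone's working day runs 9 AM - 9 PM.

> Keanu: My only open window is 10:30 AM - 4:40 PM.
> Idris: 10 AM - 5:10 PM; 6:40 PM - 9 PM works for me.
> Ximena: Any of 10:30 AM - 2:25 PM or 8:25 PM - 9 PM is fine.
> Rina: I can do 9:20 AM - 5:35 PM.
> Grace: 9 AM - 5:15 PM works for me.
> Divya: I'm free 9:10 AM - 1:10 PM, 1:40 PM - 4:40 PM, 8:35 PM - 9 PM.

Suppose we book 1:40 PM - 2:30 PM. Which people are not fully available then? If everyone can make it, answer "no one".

Keanu: free for 13:40-14:30. Idris: free for 13:40-14:30. Ximena: not fully free for 13:40-14:30. Rina: free for 13:40-14:30. Grace: free for 13:40-14:30. Divya: free for 13:40-14:30.

Ximena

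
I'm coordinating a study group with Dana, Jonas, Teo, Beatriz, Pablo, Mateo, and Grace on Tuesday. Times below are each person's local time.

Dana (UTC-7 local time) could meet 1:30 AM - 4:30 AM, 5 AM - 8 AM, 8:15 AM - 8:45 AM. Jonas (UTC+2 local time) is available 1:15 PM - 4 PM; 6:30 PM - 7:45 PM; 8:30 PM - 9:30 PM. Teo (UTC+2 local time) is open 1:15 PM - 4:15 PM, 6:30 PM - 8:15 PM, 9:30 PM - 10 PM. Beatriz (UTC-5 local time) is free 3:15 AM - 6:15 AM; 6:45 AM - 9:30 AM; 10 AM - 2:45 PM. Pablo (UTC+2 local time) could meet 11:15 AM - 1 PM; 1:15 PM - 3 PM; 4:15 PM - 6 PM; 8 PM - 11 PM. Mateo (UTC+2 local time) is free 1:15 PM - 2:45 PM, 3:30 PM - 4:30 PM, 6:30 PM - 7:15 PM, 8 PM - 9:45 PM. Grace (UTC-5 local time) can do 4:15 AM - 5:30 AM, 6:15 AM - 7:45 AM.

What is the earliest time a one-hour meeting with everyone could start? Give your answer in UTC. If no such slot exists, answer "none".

Dana in UTC: 08:30-11:30, 12:00-15:00, 15:15-15:45 (add 7h to convert from UTC-7).
Jonas in UTC: 11:15-14:00, 16:30-17:45, 18:30-19:30 (subtract 2h to convert from UTC+2).
Teo in UTC: 11:15-14:15, 16:30-18:15, 19:30-20:00 (subtract 2h to convert from UTC+2).
Beatriz in UTC: 08:15-11:15, 11:45-14:30, 15:00-19:45 (add 5h to convert from UTC-5).
Pablo in UTC: 09:15-11:00, 11:15-13:00, 14:15-16:00, 18:00-21:00 (subtract 2h to convert from UTC+2).
Mateo in UTC: 11:15-12:45, 13:30-14:30, 16:30-17:15, 18:00-19:45 (subtract 2h to convert from UTC+2).
Grace in UTC: 09:15-10:30, 11:15-12:45 (add 5h to convert from UTC-5).
Dana ∩ Jonas: 11:15-11:30, 12:00-14:00.
Dana ∩ Jonas ∩ Teo: 11:15-11:30, 12:00-14:00.
Dana ∩ Jonas ∩ Teo ∩ Beatriz: 12:00-14:00.
Dana ∩ Jonas ∩ Teo ∩ Beatriz ∩ Pablo: 12:00-13:00.
Dana ∩ Jonas ∩ Teo ∩ Beatriz ∩ Pablo ∩ Mateo: 12:00-12:45.
Dana ∩ Jonas ∩ Teo ∩ Beatriz ∩ Pablo ∩ Mateo ∩ Grace: 12:00-12:45.
No common window is at least 60 minutes long.

none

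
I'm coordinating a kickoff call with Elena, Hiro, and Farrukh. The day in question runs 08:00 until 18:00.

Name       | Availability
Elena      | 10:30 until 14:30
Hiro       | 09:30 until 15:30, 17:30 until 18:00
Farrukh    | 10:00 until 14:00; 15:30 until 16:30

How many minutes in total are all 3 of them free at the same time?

Elena ∩ Hiro: 10:30-14:30.
Elena ∩ Hiro ∩ Farrukh: 10:30-14:00.
Those are the intersection windows.
That's a single block of 210 minutes.

210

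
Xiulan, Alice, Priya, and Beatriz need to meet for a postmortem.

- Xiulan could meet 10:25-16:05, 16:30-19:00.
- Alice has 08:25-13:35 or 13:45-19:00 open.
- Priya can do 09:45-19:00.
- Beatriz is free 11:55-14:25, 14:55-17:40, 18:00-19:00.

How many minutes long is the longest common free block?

100

Xiulan ∩ Alice: 10:25-13:35, 13:45-16:05, 16:30-19:00.
Xiulan ∩ Alice ∩ Priya: 10:25-13:35, 13:45-16:05, 16:30-19:00.
Xiulan ∩ Alice ∩ Priya ∩ Beatriz: 11:55-13:35, 13:45-14:25, 14:55-16:05, 16:30-17:40, 18:00-19:00.
So the common availability across everyone is 11:55-13:35, 13:45-14:25, 14:55-16:05, 16:30-17:40, 18:00-19:00.
The longest is 11:55-13:35 at 100 minutes.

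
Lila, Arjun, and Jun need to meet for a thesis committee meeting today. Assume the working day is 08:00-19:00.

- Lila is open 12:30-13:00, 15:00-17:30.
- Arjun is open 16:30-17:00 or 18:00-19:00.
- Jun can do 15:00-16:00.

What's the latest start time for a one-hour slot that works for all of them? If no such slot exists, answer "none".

Lila ∩ Arjun: 16:30-17:00.
Lila ∩ Arjun ∩ Jun: ∅.
There is no time when everyone is free.
No common window is at least 60 minutes long.

none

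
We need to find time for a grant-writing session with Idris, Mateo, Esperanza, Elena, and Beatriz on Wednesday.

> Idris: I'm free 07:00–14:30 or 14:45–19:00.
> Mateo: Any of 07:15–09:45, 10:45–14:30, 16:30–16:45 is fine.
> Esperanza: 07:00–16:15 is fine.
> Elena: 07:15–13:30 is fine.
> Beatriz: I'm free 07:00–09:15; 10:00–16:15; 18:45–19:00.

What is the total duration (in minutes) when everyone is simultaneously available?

Idris ∩ Mateo: 07:15-09:45, 10:45-14:30, 16:30-16:45.
Idris ∩ Mateo ∩ Esperanza: 07:15-09:45, 10:45-14:30.
Idris ∩ Mateo ∩ Esperanza ∩ Elena: 07:15-09:45, 10:45-13:30.
Idris ∩ Mateo ∩ Esperanza ∩ Elena ∩ Beatriz: 07:15-09:15, 10:45-13:30.
Those are the intersection windows.
Summing the common windows: 120 + 165 = 285 minutes.

285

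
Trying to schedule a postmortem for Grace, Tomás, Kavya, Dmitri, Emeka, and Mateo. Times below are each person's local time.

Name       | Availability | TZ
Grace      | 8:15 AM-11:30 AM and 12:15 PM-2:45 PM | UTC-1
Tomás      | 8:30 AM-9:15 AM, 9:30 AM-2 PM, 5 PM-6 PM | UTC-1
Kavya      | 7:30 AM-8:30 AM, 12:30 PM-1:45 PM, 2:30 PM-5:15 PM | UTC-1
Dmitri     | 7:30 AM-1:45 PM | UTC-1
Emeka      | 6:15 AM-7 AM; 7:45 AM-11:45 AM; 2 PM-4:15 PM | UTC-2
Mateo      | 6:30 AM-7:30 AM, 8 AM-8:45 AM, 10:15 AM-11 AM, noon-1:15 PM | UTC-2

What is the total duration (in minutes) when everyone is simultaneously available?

0

Grace in UTC: 09:15-12:30, 13:15-15:45 (add 1h to convert from UTC-1).
Tomás in UTC: 09:30-10:15, 10:30-15:00, 18:00-19:00 (add 1h to convert from UTC-1).
Kavya in UTC: 08:30-09:30, 13:30-14:45, 15:30-18:15 (add 1h to convert from UTC-1).
Dmitri in UTC: 08:30-14:45 (add 1h to convert from UTC-1).
Emeka in UTC: 08:15-09:00, 09:45-13:45, 16:00-18:15 (add 2h to convert from UTC-2).
Mateo in UTC: 08:30-09:30, 10:00-10:45, 12:15-13:00, 14:00-15:15 (add 2h to convert from UTC-2).
Grace ∩ Tomás: 09:30-10:15, 10:30-12:30, 13:15-15:00.
Grace ∩ Tomás ∩ Kavya: 13:30-14:45.
Grace ∩ Tomás ∩ Kavya ∩ Dmitri: 13:30-14:45.
Grace ∩ Tomás ∩ Kavya ∩ Dmitri ∩ Emeka: 13:30-13:45.
Grace ∩ Tomás ∩ Kavya ∩ Dmitri ∩ Emeka ∩ Mateo: ∅.
There is no time when everyone is free.
There is no common window, so the total is 0 minutes.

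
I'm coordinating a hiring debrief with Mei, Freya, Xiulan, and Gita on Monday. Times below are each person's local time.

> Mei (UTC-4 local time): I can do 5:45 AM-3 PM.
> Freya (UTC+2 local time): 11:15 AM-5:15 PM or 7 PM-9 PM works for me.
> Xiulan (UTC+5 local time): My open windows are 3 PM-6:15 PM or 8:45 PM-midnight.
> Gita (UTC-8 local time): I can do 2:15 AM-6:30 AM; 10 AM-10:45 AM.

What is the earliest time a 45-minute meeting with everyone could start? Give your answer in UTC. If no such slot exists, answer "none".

Mei in UTC: 09:45-19:00 (add 4h to convert from UTC-4).
Freya in UTC: 09:15-15:15, 17:00-19:00 (subtract 2h to convert from UTC+2).
Xiulan in UTC: 10:00-13:15, 15:45-19:00 (subtract 5h to convert from UTC+5).
Gita in UTC: 10:15-14:30, 18:00-18:45 (add 8h to convert from UTC-8).
Mei ∩ Freya: 09:45-15:15, 17:00-19:00.
Mei ∩ Freya ∩ Xiulan: 10:00-13:15, 17:00-19:00.
Mei ∩ Freya ∩ Xiulan ∩ Gita: 10:15-13:15, 18:00-18:45.
So the common availability across everyone is 10:15-13:15, 18:00-18:45.
The first common window of at least 45 minutes is 10:15-13:15, so the earliest start is 10:15.

10:15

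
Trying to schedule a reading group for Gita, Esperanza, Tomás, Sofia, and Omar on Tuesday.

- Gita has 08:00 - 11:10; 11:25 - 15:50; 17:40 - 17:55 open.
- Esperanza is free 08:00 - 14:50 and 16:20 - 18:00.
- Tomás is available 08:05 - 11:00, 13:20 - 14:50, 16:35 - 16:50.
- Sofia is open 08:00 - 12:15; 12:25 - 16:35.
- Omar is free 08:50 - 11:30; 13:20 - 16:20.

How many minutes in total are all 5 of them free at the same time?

220

Gita ∩ Esperanza: 08:00-11:10, 11:25-14:50, 17:40-17:55.
Gita ∩ Esperanza ∩ Tomás: 08:05-11:00, 13:20-14:50.
Gita ∩ Esperanza ∩ Tomás ∩ Sofia: 08:05-11:00, 13:20-14:50.
Gita ∩ Esperanza ∩ Tomás ∩ Sofia ∩ Omar: 08:50-11:00, 13:20-14:50.
Summing the common windows: 130 + 90 = 220 minutes.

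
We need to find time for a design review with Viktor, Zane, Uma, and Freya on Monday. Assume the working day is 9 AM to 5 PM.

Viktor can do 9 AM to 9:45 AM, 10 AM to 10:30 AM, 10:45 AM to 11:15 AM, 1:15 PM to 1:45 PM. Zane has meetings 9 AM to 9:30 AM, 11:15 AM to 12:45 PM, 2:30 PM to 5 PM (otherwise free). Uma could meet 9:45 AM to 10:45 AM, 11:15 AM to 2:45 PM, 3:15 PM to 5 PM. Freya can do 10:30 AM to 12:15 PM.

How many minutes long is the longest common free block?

Viktor free: 09:00-09:45, 10:00-10:30, 10:45-11:15, 13:15-13:45.
Zane free: 09:30-11:15, 12:45-14:30 (invert busy blocks within the working day).
Uma free: 09:45-10:45, 11:15-14:45, 15:15-17:00.
Freya free: 10:30-12:15.
Viktor ∩ Zane: 09:30-09:45, 10:00-10:30, 10:45-11:15, 13:15-13:45.
Viktor ∩ Zane ∩ Uma: 10:00-10:30, 13:15-13:45.
Viktor ∩ Zane ∩ Uma ∩ Freya: ∅.
There is no time when everyone is free.
No common window exists, so the longest block is 0 minutes.

0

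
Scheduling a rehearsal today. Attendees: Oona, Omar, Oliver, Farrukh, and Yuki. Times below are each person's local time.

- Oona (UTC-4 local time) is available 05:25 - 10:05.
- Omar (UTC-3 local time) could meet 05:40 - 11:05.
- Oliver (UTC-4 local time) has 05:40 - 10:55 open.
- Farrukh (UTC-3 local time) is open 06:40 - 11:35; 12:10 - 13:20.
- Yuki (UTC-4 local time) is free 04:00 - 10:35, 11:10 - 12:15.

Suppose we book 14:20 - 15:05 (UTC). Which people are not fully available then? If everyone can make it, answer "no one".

Farrukh, Oliver, Omar, Oona, Yuki

Oona in UTC: 09:25-14:05 (add 4h to convert from UTC-4).
Omar in UTC: 08:40-14:05 (add 3h to convert from UTC-3).
Oliver in UTC: 09:40-14:55 (add 4h to convert from UTC-4).
Farrukh in UTC: 09:40-14:35, 15:10-16:20 (add 3h to convert from UTC-3).
Yuki in UTC: 08:00-14:35, 15:10-16:15 (add 4h to convert from UTC-4).
Oona: not fully free for 14:20-15:05. Omar: not fully free for 14:20-15:05. Oliver: not fully free for 14:20-15:05. Farrukh: not fully free for 14:20-15:05. Yuki: not fully free for 14:20-15:05.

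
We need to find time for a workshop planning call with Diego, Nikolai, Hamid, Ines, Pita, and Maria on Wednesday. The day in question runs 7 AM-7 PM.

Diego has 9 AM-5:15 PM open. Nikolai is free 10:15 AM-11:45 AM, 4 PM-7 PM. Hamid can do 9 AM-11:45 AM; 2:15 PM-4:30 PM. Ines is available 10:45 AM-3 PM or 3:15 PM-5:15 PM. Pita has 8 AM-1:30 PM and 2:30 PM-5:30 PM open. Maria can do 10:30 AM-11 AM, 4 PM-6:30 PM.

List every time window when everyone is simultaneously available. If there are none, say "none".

10:45-11:00, 16:00-16:30

Diego ∩ Nikolai: 10:15-11:45, 16:00-17:15.
Diego ∩ Nikolai ∩ Hamid: 10:15-11:45, 16:00-16:30.
Diego ∩ Nikolai ∩ Hamid ∩ Ines: 10:45-11:45, 16:00-16:30.
Diego ∩ Nikolai ∩ Hamid ∩ Ines ∩ Pita: 10:45-11:45, 16:00-16:30.
Diego ∩ Nikolai ∩ Hamid ∩ Ines ∩ Pita ∩ Maria: 10:45-11:00, 16:00-16:30.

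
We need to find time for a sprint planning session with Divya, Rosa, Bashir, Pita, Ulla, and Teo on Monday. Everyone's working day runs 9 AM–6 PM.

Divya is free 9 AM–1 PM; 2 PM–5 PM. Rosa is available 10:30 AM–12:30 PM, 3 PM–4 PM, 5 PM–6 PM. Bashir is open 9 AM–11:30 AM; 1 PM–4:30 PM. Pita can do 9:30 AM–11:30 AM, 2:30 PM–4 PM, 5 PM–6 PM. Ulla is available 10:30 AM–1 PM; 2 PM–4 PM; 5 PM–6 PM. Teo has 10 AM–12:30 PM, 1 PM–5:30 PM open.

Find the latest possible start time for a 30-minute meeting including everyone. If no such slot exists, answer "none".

Divya ∩ Rosa: 10:30-12:30, 15:00-16:00.
Divya ∩ Rosa ∩ Bashir: 10:30-11:30, 15:00-16:00.
Divya ∩ Rosa ∩ Bashir ∩ Pita: 10:30-11:30, 15:00-16:00.
Divya ∩ Rosa ∩ Bashir ∩ Pita ∩ Ulla: 10:30-11:30, 15:00-16:00.
Divya ∩ Rosa ∩ Bashir ∩ Pita ∩ Ulla ∩ Teo: 10:30-11:30, 15:00-16:00.
The last common window of at least 30 minutes is 15:00-16:00; a 30-minute meeting can start as late as 15:30 and still end by 16:00.

15:30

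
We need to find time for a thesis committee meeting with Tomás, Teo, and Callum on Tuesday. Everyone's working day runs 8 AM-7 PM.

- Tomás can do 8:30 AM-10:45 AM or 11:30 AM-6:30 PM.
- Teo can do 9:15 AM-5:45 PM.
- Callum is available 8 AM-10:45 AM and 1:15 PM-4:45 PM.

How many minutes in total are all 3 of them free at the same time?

300

Tomás ∩ Teo: 09:15-10:45, 11:30-17:45.
Tomás ∩ Teo ∩ Callum: 09:15-10:45, 13:15-16:45.
Those are the intersection windows.
Summing the common windows: 90 + 210 = 300 minutes.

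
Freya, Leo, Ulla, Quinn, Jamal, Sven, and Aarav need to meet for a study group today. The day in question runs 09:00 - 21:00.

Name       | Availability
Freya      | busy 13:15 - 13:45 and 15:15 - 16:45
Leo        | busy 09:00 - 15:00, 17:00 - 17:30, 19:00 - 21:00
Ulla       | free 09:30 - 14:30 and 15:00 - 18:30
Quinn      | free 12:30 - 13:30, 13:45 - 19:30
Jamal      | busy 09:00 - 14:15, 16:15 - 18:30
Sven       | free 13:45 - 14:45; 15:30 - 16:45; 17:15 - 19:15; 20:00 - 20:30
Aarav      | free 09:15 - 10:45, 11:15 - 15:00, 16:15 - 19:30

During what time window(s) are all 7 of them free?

Freya free: 09:00-13:15, 13:45-15:15, 16:45-21:00 (invert busy blocks within the working day).
Leo free: 15:00-17:00, 17:30-19:00 (invert busy blocks within the working day).
Ulla free: 09:30-14:30, 15:00-18:30.
Quinn free: 12:30-13:30, 13:45-19:30.
Jamal free: 14:15-16:15, 18:30-21:00 (invert busy blocks within the working day).
Sven free: 13:45-14:45, 15:30-16:45, 17:15-19:15, 20:00-20:30.
Aarav free: 09:15-10:45, 11:15-15:00, 16:15-19:30.
Freya ∩ Leo: 15:00-15:15, 16:45-17:00, 17:30-19:00.
Freya ∩ Leo ∩ Ulla: 15:00-15:15, 16:45-17:00, 17:30-18:30.
Freya ∩ Leo ∩ Ulla ∩ Quinn: 15:00-15:15, 16:45-17:00, 17:30-18:30.
Freya ∩ Leo ∩ Ulla ∩ Quinn ∩ Jamal: 15:00-15:15.
Freya ∩ Leo ∩ Ulla ∩ Quinn ∩ Jamal ∩ Sven: ∅.
Freya ∩ Leo ∩ Ulla ∩ Quinn ∩ Jamal ∩ Sven ∩ Aarav: ∅.
There is no time when everyone is free.

none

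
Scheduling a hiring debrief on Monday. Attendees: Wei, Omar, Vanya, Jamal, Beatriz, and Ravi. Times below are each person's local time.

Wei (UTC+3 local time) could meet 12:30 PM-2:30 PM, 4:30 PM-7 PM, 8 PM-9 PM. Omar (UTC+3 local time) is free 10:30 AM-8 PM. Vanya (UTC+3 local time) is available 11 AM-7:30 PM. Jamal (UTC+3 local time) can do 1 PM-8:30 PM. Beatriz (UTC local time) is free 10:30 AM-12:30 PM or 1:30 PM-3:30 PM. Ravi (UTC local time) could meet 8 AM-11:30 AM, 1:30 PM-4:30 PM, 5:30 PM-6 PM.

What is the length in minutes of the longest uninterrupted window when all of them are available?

120

Wei in UTC: 09:30-11:30, 13:30-16:00, 17:00-18:00 (subtract 3h to convert from UTC+3).
Omar in UTC: 07:30-17:00 (subtract 3h to convert from UTC+3).
Vanya in UTC: 08:00-16:30 (subtract 3h to convert from UTC+3).
Jamal in UTC: 10:00-17:30 (subtract 3h to convert from UTC+3).
Beatriz in UTC: 10:30-12:30, 13:30-15:30.
Ravi in UTC: 08:00-11:30, 13:30-16:30, 17:30-18:00.
Wei ∩ Omar: 09:30-11:30, 13:30-16:00.
Wei ∩ Omar ∩ Vanya: 09:30-11:30, 13:30-16:00.
Wei ∩ Omar ∩ Vanya ∩ Jamal: 10:00-11:30, 13:30-16:00.
Wei ∩ Omar ∩ Vanya ∩ Jamal ∩ Beatriz: 10:30-11:30, 13:30-15:30.
Wei ∩ Omar ∩ Vanya ∩ Jamal ∩ Beatriz ∩ Ravi: 10:30-11:30, 13:30-15:30.
The longest is 13:30-15:30 at 120 minutes.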